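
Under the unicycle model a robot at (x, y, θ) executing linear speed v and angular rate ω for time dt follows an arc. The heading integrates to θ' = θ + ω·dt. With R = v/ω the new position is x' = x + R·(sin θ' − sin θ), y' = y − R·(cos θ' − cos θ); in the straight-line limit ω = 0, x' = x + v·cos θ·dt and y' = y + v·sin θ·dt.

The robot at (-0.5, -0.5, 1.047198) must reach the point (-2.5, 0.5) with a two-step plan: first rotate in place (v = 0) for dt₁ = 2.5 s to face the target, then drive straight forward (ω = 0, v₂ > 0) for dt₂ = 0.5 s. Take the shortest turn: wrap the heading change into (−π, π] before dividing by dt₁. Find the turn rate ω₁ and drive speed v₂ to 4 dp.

heading to target = atan2(0.5−-0.5, -2.5−-0.5) = 2.6779
Δθ = wrap(2.6779 − 1.0472) = 1.6307; ω₁ = Δθ/dt₁ = 0.6523
distance = √((-2.5−-0.5)² + (0.5−-0.5)²) = 2.2361; v₂ = distance/dt₂ = 4.4721

ω₁ = 0.6523, v₂ = 4.4721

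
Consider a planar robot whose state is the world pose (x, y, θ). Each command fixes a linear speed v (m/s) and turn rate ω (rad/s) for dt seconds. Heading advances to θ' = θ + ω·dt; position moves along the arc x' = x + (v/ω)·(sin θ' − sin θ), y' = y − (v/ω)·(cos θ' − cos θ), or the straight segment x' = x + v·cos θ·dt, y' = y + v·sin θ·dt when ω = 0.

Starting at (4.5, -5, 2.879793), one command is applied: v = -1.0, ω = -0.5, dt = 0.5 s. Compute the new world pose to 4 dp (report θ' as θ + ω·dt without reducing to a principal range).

θ' = 2.8798 + -0.5·0.5 = 2.6298
R = v/ω = -1.0/-0.5 = 2.0000
x' = 4.5 + 2.0000·(sin 2.6298 − sin 2.8798) = 4.9619
y' = -5 − 2.0000·(cos 2.6298 − cos 2.8798) = -5.1881

(4.9619, -5.1881, 2.6298)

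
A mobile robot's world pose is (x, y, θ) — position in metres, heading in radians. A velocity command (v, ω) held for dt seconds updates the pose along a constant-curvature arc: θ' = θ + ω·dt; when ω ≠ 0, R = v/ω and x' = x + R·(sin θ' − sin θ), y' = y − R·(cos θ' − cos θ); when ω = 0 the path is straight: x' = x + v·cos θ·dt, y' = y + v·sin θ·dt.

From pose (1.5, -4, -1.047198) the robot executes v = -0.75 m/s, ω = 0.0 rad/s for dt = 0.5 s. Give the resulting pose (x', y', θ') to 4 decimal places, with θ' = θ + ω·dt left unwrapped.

θ' = -1.0472 + 0.0·0.5 = -1.0472
ω = 0 → straight: x' = 1.5 + -0.75·cos(-1.0472)·0.5 = 1.3125
y' = -4 + -0.75·sin(-1.0472)·0.5 = -3.6752

(1.3125, -3.6752, -1.0472)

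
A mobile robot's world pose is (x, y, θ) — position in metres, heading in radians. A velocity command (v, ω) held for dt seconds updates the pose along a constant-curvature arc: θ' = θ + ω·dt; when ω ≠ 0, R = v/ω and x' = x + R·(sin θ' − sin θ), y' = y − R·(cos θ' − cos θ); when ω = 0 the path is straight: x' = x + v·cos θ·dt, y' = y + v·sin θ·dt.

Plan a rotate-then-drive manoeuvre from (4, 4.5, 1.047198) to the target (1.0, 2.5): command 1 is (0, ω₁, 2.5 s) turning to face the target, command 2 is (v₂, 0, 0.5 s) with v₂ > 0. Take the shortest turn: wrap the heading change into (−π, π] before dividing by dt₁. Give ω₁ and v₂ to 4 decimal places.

heading to target = atan2(2.5−4.5, 1−4) = -2.5536
Δθ = wrap(-2.5536 − 1.0472) = 2.6824; ω₁ = Δθ/dt₁ = 1.0730
distance = √((1−4)² + (2.5−4.5)²) = 3.6056; v₂ = distance/dt₂ = 7.2111

ω₁ = 1.0730, v₂ = 7.2111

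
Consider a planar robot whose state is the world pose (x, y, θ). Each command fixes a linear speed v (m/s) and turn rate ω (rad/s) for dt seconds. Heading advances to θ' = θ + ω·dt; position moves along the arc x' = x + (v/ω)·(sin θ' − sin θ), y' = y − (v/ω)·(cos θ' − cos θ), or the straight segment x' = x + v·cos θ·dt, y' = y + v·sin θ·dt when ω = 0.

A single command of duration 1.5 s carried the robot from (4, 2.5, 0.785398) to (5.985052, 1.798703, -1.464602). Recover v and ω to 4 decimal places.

v = 1.7500, ω = -1.5000

Δθ = -1.464602 − 0.785398 = -2.250000
ω = Δθ/dt = -2.250000/1.5 = -1.5000
R = Δx/(sin θ' − sin θ) = -1.1667
v = R·ω = -1.1667·-1.5000 = 1.7500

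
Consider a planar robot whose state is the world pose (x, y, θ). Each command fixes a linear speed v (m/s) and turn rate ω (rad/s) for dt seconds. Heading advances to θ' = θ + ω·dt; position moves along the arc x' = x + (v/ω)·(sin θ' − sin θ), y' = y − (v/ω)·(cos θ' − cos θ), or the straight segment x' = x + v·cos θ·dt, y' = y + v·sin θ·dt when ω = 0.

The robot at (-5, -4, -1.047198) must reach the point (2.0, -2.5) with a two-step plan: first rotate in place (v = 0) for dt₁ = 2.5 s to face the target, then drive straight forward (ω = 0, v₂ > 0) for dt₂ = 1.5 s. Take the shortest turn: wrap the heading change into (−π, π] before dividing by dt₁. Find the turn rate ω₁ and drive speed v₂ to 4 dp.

heading to target = atan2(-2.5−-4, 2−-5) = 0.2111
Δθ = wrap(0.2111 − -1.0472) = 1.2583; ω₁ = Δθ/dt₁ = 0.5033
distance = √((2−-5)² + (-2.5−-4)²) = 7.1589; v₂ = distance/dt₂ = 4.7726

ω₁ = 0.5033, v₂ = 4.7726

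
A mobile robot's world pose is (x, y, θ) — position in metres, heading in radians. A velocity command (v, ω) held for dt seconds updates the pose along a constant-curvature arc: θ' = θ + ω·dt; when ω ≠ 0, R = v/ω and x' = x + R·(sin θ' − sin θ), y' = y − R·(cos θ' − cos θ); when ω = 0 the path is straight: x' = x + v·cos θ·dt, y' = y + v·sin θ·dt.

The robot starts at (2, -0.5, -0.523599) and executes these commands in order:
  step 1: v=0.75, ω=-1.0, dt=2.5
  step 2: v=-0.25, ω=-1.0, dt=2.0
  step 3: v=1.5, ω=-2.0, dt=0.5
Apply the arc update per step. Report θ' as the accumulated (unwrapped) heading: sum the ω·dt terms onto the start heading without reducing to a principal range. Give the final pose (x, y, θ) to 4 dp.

step 1: θ'=-3.0236 (R=-0.7500) → pose (1.7133, -1.8943, -3.0236)
step 2: θ'=-5.0236 (R=0.2500) → pose (1.9807, -2.2191, -5.0236)
step 3: θ'=-6.0236 (R=-0.7500) → pose (2.5022, -1.7239, -6.0236)

(2.5022, -1.7239, -6.0236)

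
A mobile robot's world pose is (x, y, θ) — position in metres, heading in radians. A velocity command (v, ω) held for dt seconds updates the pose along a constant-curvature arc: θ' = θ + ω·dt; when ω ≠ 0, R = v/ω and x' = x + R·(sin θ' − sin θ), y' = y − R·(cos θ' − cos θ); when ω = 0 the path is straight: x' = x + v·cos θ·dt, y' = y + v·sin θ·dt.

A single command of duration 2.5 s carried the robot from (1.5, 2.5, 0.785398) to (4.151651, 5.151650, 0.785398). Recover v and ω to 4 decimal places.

Δθ = 0.785398 − 0.785398 = 0.000000
ω = Δθ/dt = 0.000000/2.5 = 0.0000
ω = 0 → v = (Δx·cos θ + Δy·sin θ)/dt = 1.5000

v = 1.5000, ω = 0.0000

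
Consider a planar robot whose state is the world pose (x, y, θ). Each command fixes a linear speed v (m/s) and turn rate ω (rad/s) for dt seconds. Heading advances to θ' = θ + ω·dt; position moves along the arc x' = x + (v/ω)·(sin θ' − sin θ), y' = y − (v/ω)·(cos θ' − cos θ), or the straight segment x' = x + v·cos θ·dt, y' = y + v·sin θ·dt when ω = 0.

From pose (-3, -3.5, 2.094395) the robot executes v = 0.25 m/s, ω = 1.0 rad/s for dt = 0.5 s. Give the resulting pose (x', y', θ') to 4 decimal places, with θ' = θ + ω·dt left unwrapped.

(-3.0864, -3.4115, 2.5944)

θ' = 2.0944 + 1.0·0.5 = 2.5944
R = v/ω = 0.25/1.0 = 0.2500
x' = -3 + 0.2500·(sin 2.5944 − sin 2.0944) = -3.0864
y' = -3.5 − 0.2500·(cos 2.5944 − cos 2.0944) = -3.4115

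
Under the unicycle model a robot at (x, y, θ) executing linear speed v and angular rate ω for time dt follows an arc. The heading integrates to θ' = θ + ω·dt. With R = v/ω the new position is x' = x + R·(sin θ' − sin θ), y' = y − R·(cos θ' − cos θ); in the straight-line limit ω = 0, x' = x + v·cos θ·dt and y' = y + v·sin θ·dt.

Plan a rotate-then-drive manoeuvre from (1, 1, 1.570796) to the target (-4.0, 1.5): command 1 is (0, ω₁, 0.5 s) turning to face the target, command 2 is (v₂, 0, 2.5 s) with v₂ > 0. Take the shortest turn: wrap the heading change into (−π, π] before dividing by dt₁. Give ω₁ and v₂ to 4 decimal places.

heading to target = atan2(1.5−1, -4−1) = 3.0419
Δθ = wrap(3.0419 − 1.5708) = 1.4711; ω₁ = Δθ/dt₁ = 2.9423
distance = √((-4−1)² + (1.5−1)²) = 5.0249; v₂ = distance/dt₂ = 2.0100

ω₁ = 2.9423, v₂ = 2.0100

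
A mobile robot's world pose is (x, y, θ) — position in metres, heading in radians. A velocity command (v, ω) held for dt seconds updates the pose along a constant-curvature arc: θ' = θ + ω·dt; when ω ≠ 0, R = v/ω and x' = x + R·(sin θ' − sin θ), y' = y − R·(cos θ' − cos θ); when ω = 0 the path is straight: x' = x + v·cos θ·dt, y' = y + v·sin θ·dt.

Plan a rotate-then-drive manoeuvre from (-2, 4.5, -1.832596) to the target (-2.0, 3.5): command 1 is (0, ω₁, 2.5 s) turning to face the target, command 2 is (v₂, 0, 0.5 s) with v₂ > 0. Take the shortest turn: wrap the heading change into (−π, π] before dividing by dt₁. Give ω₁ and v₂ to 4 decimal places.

heading to target = atan2(3.5−4.5, -2−-2) = -1.5708
Δθ = wrap(-1.5708 − -1.8326) = 0.2618; ω₁ = Δθ/dt₁ = 0.1047
distance = √((-2−-2)² + (3.5−4.5)²) = 1.0000; v₂ = distance/dt₂ = 2.0000

ω₁ = 0.1047, v₂ = 2.0000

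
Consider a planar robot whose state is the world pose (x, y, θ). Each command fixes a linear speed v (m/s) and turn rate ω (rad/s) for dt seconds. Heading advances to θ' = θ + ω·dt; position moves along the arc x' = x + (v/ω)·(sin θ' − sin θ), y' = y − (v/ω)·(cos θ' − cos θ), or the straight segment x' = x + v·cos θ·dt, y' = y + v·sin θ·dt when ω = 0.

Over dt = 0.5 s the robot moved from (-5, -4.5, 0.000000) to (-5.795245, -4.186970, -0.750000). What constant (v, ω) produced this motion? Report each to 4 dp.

Δθ = -0.750000 − 0.000000 = -0.750000
ω = Δθ/dt = -0.750000/0.5 = -1.5000
R = Δx/(sin θ' − sin θ) = 1.1667
v = R·ω = 1.1667·-1.5000 = -1.7500

v = -1.7500, ω = -1.5000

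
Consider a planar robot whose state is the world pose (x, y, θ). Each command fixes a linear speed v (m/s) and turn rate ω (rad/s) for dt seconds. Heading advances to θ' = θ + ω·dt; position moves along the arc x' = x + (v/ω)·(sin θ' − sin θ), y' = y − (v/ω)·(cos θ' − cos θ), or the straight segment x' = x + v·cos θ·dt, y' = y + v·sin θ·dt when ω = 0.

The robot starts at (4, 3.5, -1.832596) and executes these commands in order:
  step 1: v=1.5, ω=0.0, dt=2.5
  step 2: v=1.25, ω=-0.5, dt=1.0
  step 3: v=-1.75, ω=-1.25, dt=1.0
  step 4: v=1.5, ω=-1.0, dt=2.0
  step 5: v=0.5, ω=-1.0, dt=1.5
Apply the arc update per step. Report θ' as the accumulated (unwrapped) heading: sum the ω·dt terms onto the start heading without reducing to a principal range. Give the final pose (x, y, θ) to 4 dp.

step 1: θ'=-1.8326 (straight) → pose (3.0294, -0.1222, -1.8326)
step 2: θ'=-2.3326 (R=-2.5000) → pose (2.4236, -1.2007, -2.3326)
step 3: θ'=-3.5826 (R=1.4000) → pose (4.0342, -0.9010, -3.5826)
step 4: θ'=-5.5826 (R=-1.5000) → pose (3.7075, 1.6022, -5.5826)
step 5: θ'=-7.0826 (R=-0.5000) → pose (4.3883, 1.5685, -7.0826)

(4.3883, 1.5685, -7.0826)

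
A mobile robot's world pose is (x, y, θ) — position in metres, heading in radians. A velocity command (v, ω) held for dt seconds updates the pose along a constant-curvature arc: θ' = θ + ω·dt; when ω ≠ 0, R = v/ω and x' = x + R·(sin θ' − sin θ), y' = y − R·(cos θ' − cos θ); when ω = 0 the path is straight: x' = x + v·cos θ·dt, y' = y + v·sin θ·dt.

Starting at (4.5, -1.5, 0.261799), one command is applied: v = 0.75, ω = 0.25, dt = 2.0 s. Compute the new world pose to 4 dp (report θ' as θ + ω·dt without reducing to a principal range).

θ' = 0.2618 + 0.25·2.0 = 0.7618
R = v/ω = 0.75/0.25 = 3.0000
x' = 4.5 + 3.0000·(sin 0.7618 − sin 0.2618) = 5.7942
y' = -1.5 − 3.0000·(cos 0.7618 − cos 0.2618) = -0.7730

(5.7942, -0.7730, 0.7618)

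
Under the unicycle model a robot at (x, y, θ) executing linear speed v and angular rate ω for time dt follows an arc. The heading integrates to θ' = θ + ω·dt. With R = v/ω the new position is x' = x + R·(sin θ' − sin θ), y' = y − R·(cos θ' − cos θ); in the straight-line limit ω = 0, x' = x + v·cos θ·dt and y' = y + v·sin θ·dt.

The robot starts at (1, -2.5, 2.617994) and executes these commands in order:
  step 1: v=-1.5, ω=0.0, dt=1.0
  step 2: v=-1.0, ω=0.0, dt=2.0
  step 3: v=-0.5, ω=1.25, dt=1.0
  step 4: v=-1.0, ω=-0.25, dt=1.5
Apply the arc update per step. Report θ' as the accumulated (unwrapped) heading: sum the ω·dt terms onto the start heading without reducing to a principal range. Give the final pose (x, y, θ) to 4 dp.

step 1: θ'=2.6180 (straight) → pose (2.2990, -3.2500, 2.6180)
step 2: θ'=2.6180 (straight) → pose (4.0311, -4.2500, 2.6180)
step 3: θ'=3.8680 (R=-0.4000) → pose (4.4968, -4.2026, 3.8680)
step 4: θ'=3.4930 (R=4.0000) → pose (5.7766, -3.4373, 3.4930)

(5.7766, -3.4373, 3.4930)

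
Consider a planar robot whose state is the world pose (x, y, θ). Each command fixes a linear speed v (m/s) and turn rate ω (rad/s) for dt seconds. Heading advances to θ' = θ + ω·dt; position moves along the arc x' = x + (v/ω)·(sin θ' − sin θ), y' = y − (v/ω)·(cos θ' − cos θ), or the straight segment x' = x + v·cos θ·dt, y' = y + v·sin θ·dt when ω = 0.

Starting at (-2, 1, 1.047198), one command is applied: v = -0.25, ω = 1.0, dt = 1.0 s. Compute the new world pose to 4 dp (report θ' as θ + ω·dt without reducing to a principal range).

θ' = 1.0472 + 1.0·1.0 = 2.0472
R = v/ω = -0.25/1.0 = -0.2500
x' = -2 + -0.2500·(sin 2.0472 − sin 1.0472) = -2.0057
y' = 1 − -0.2500·(cos 2.0472 − cos 1.0472) = 0.7604

(-2.0057, 0.7604, 2.0472)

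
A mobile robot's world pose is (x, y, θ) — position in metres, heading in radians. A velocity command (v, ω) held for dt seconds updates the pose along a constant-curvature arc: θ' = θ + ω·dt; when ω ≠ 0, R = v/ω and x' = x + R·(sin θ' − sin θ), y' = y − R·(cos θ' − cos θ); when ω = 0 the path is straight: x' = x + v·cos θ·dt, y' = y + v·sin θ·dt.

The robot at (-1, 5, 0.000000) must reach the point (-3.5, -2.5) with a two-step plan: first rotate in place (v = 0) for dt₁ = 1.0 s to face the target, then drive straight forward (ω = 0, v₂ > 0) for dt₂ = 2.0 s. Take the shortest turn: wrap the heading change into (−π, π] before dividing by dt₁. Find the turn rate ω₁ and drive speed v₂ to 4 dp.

ω₁ = -1.8925, v₂ = 3.9528

heading to target = atan2(-2.5−5, -3.5−-1) = -1.8925
Δθ = wrap(-1.8925 − 0.0000) = -1.8925; ω₁ = Δθ/dt₁ = -1.8925
distance = √((-3.5−-1)² + (-2.5−5)²) = 7.9057; v₂ = distance/dt₂ = 3.9528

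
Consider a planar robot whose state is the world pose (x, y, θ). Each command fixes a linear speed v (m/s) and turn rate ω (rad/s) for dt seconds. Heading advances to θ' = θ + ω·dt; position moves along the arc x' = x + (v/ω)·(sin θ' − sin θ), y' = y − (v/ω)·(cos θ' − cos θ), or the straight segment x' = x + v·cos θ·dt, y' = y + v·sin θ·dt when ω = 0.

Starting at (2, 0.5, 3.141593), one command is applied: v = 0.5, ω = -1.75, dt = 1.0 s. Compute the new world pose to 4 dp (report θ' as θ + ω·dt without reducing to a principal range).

θ' = 3.1416 + -1.75·1.0 = 1.3916
R = v/ω = 0.5/-1.75 = -0.2857
x' = 2 + -0.2857·(sin 1.3916 − sin 3.1416) = 1.7189
y' = 0.5 − -0.2857·(cos 1.3916 − cos 3.1416) = 0.8366

(1.7189, 0.8366, 1.3916)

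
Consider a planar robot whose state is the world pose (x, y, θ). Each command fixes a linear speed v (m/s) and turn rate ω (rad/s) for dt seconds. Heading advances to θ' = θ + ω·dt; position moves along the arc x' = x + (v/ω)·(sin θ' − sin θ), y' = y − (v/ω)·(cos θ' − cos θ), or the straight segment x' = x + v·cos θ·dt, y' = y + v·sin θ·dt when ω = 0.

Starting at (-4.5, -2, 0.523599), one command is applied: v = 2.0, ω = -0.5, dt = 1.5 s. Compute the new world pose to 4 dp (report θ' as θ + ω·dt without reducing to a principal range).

θ' = 0.5236 + -0.5·1.5 = -0.2264
R = v/ω = 2.0/-0.5 = -4.0000
x' = -4.5 + -4.0000·(sin -0.2264 − sin 0.5236) = -1.6021
y' = -2 − -4.0000·(cos -0.2264 − cos 0.5236) = -1.5662

(-1.6021, -1.5662, -0.2264)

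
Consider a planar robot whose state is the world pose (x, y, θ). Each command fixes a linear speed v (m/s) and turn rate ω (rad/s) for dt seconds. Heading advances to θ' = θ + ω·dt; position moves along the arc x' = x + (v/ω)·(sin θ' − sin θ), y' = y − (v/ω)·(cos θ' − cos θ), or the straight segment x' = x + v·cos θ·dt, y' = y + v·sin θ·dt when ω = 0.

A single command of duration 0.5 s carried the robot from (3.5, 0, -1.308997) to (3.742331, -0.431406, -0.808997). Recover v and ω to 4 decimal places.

Δθ = -0.808997 − -1.308997 = 0.500000
ω = Δθ/dt = 0.500000/0.5 = 1.0000
R = −Δy/(cos θ' − cos θ) = 1.0000
v = R·ω = 1.0000·1.0000 = 1.0000

v = 1.0000, ω = 1.0000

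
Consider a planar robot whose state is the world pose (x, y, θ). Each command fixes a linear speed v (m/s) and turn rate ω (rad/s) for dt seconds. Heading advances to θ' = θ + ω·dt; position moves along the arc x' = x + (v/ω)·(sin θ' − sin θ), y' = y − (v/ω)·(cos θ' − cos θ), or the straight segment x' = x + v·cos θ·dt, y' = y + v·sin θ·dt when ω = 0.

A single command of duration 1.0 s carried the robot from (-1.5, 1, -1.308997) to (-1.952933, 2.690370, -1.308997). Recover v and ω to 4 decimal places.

Δθ = -1.308997 − -1.308997 = 0.000000
ω = Δθ/dt = 0.000000/1.0 = 0.0000
ω = 0 → v = (Δx·cos θ + Δy·sin θ)/dt = -1.7500

v = -1.7500, ω = 0.0000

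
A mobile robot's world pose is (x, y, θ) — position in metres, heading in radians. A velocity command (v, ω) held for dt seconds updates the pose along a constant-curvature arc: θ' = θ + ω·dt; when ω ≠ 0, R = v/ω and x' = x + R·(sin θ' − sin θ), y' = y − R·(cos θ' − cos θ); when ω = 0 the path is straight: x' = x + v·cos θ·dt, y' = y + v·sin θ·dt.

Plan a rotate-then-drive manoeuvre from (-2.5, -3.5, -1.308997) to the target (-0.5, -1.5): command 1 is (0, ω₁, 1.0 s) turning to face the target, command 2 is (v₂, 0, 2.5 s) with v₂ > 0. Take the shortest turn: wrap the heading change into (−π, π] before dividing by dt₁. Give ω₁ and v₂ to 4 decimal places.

ω₁ = 2.0944, v₂ = 1.1314

heading to target = atan2(-1.5−-3.5, -0.5−-2.5) = 0.7854
Δθ = wrap(0.7854 − -1.3090) = 2.0944; ω₁ = Δθ/dt₁ = 2.0944
distance = √((-0.5−-2.5)² + (-1.5−-3.5)²) = 2.8284; v₂ = distance/dt₂ = 1.1314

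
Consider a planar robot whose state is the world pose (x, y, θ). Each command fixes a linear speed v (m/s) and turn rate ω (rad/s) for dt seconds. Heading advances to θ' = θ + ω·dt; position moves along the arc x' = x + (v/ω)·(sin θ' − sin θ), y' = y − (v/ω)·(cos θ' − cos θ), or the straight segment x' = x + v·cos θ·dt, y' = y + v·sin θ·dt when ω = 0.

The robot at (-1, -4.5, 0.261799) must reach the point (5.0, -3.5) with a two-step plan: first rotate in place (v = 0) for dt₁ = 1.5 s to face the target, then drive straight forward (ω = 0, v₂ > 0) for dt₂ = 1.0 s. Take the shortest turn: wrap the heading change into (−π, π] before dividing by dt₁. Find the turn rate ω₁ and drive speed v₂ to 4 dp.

ω₁ = -0.0644, v₂ = 6.0828

heading to target = atan2(-3.5−-4.5, 5−-1) = 0.1651
Δθ = wrap(0.1651 − 0.2618) = -0.0967; ω₁ = Δθ/dt₁ = -0.0644
distance = √((5−-1)² + (-3.5−-4.5)²) = 6.0828; v₂ = distance/dt₂ = 6.0828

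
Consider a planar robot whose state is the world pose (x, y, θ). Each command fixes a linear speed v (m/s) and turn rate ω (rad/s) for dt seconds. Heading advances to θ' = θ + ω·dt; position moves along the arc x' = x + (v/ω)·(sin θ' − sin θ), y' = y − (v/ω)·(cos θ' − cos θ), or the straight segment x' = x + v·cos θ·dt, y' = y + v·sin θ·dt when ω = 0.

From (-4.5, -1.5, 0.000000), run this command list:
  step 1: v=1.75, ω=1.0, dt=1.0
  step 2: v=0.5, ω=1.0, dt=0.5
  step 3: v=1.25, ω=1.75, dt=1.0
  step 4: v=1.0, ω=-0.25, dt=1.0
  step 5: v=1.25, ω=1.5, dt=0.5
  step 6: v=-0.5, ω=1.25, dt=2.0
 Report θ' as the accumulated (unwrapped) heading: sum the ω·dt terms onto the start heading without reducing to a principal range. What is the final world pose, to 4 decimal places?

(-5.5457, 0.9032, 6.2500)

step 1: θ'=1.0000 (R=1.7500) → pose (-3.0274, -0.6955, 1.0000)
step 2: θ'=1.5000 (R=0.5000) → pose (-2.9494, -0.4607, 1.5000)
step 3: θ'=3.2500 (R=0.7143) → pose (-3.7392, 0.2999, 3.2500)
step 4: θ'=3.0000 (R=-4.0000) → pose (-4.7365, 0.3164, 3.0000)
step 5: θ'=3.7500 (R=0.8333) → pose (-5.3304, 0.1752, 3.7500)
step 6: θ'=6.2500 (R=-0.4000) → pose (-5.5457, 0.9032, 6.2500)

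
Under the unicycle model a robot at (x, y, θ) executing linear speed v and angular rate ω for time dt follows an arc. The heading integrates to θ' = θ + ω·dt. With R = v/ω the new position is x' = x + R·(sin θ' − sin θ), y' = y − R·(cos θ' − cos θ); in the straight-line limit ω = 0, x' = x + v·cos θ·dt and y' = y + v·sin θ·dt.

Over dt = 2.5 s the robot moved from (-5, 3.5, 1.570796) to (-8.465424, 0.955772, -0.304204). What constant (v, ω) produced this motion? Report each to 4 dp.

Δθ = -0.304204 − 1.570796 = -1.875000
ω = Δθ/dt = -1.875000/2.5 = -0.7500
R = Δx/(sin θ' − sin θ) = 2.6667
v = R·ω = 2.6667·-0.7500 = -2.0000

v = -2.0000, ω = -0.7500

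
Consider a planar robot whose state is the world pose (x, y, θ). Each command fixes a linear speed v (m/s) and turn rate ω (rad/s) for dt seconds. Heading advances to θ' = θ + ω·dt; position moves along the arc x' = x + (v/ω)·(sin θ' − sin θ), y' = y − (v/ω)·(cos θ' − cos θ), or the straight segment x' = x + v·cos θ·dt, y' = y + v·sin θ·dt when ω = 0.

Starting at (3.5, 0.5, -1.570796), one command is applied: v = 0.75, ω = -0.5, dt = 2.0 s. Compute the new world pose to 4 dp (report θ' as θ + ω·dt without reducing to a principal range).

θ' = -1.5708 + -0.5·2.0 = -2.5708
R = v/ω = 0.75/-0.5 = -1.5000
x' = 3.5 + -1.5000·(sin -2.5708 − sin -1.5708) = 2.8105
y' = 0.5 − -1.5000·(cos -2.5708 − cos -1.5708) = -0.7622

(2.8105, -0.7622, -2.5708)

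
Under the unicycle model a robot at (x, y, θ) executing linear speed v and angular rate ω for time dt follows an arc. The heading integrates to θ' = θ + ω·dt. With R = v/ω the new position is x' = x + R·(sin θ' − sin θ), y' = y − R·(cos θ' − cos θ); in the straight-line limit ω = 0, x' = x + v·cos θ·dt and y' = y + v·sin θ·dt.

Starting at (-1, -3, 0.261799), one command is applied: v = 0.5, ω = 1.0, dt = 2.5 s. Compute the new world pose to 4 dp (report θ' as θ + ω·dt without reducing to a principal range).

θ' = 0.2618 + 1.0·2.5 = 2.7618
R = v/ω = 0.5/1.0 = 0.5000
x' = -1 + 0.5000·(sin 2.7618 − sin 0.2618) = -0.9440
y' = -3 − 0.5000·(cos 2.7618 − cos 0.2618) = -2.0527

(-0.9440, -2.0527, 2.7618)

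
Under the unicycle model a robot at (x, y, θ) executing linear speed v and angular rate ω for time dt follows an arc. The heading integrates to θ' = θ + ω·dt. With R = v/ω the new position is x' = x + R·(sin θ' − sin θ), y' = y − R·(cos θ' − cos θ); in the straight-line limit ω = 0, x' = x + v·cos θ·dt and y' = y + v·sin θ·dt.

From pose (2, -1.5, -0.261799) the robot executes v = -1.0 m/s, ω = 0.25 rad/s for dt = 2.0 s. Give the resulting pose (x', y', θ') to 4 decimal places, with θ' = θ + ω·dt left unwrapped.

θ' = -0.2618 + 0.25·2.0 = 0.2382
R = v/ω = -1.0/0.25 = -4.0000
x' = 2 + -4.0000·(sin 0.2382 − sin -0.2618) = 0.0209
y' = -1.5 − -4.0000·(cos 0.2382 − cos -0.2618) = -1.4766

(0.0209, -1.4766, 0.2382)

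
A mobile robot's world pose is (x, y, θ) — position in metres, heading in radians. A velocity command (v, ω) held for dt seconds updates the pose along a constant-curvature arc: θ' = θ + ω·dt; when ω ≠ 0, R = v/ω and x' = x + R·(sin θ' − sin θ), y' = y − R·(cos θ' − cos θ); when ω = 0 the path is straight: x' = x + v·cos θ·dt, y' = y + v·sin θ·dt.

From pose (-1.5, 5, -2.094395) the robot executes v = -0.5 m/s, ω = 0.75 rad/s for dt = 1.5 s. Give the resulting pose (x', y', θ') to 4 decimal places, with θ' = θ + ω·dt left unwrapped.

θ' = -2.0944 + 0.75·1.5 = -0.9694
R = v/ω = -0.5/0.75 = -0.6667
x' = -1.5 + -0.6667·(sin -0.9694 − sin -2.0944) = -1.5277
y' = 5 − -0.6667·(cos -0.9694 − cos -2.0944) = 5.7105

(-1.5277, 5.7105, -0.9694)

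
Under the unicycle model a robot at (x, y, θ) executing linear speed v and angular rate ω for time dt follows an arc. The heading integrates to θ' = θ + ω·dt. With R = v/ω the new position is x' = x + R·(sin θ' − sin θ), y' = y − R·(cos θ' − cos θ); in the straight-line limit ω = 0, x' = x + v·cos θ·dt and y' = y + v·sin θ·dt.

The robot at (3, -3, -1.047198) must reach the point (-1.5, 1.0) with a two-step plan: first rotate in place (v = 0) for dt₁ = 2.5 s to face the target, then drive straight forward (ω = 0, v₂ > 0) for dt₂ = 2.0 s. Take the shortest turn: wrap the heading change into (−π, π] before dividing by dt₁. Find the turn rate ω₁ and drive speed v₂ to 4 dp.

heading to target = atan2(1−-3, -1.5−3) = 2.4150
Δθ = wrap(2.4150 − -1.0472) = -2.8210; ω₁ = Δθ/dt₁ = -1.1284
distance = √((-1.5−3)² + (1−-3)²) = 6.0208; v₂ = distance/dt₂ = 3.0104

ω₁ = -1.1284, v₂ = 3.0104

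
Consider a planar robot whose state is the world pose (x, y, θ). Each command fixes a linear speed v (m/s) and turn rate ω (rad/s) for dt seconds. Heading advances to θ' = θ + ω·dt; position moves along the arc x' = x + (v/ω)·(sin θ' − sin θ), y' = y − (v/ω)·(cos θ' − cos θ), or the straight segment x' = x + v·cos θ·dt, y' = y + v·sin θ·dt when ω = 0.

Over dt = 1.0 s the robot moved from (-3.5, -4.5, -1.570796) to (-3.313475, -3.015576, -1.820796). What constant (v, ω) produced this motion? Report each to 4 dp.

v = -1.5000, ω = -0.2500

Δθ = -1.820796 − -1.570796 = -0.250000
ω = Δθ/dt = -0.250000/1.0 = -0.2500
R = −Δy/(cos θ' − cos θ) = 6.0000
v = R·ω = 6.0000·-0.2500 = -1.5000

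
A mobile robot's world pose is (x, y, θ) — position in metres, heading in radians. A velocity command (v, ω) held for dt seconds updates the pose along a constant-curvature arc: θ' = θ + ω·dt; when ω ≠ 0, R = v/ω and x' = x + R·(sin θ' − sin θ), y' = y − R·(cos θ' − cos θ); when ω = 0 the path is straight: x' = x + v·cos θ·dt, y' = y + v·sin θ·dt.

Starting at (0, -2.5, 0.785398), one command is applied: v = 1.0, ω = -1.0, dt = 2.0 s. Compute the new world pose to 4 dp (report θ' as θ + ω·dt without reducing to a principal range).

(1.6443, -2.8584, -1.2146)

θ' = 0.7854 + -1.0·2.0 = -1.2146
R = v/ω = 1.0/-1.0 = -1.0000
x' = 0 + -1.0000·(sin -1.2146 − sin 0.7854) = 1.6443
y' = -2.5 − -1.0000·(cos -1.2146 − cos 0.7854) = -2.8584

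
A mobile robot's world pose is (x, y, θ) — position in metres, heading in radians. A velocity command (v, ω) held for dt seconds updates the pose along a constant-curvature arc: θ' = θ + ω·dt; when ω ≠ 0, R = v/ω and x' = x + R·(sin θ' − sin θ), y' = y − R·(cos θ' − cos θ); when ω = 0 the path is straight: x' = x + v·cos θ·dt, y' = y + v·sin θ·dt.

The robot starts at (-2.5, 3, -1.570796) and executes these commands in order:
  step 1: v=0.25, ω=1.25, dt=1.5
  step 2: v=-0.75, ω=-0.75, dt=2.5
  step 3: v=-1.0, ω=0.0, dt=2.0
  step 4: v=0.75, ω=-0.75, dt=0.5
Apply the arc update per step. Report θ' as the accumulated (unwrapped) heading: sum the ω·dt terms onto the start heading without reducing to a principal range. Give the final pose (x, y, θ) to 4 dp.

(-3.6091, 5.3970, -1.9458)

step 1: θ'=0.3042 (R=0.2000) → pose (-2.2401, 2.8092, 0.3042)
step 2: θ'=-1.5708 (R=1.0000) → pose (-3.5396, 3.7633, -1.5708)
step 3: θ'=-1.5708 (straight) → pose (-3.5396, 5.7633, -1.5708)
step 4: θ'=-1.9458 (R=-1.0000) → pose (-3.6091, 5.3970, -1.9458)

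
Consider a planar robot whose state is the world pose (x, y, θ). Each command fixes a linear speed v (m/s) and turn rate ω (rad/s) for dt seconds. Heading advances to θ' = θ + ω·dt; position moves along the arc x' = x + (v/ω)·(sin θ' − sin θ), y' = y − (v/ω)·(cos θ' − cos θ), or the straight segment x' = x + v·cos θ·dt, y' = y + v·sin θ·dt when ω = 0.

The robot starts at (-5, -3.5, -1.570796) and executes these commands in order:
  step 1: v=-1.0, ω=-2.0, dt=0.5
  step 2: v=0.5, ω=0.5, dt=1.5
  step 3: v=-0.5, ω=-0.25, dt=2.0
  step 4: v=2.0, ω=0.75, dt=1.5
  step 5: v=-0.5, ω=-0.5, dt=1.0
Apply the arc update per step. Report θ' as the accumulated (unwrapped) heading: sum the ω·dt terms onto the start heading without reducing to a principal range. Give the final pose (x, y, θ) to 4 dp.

step 1: θ'=-2.5708 (R=0.5000) → pose (-4.7702, -3.0793, -2.5708)
step 2: θ'=-1.8208 (R=1.0000) → pose (-5.1988, -3.6733, -1.8208)
step 3: θ'=-2.3208 (R=2.0000) → pose (-4.7243, -2.8049, -2.3208)
step 4: θ'=-1.1958 (R=2.6667) → pose (-5.2545, -5.5993, -1.1958)
step 5: θ'=-1.6958 (R=1.0000) → pose (-5.3162, -5.1083, -1.6958)

(-5.3162, -5.1083, -1.6958)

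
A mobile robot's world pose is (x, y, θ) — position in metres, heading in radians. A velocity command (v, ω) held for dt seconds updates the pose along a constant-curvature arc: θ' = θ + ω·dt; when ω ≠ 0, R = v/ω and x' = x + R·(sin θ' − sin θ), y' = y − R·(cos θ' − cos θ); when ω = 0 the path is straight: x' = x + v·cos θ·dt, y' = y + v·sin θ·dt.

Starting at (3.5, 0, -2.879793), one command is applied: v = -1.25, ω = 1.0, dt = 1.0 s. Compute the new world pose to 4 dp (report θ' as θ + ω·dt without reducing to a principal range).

(4.3673, 0.8273, -1.8798)

θ' = -2.8798 + 1.0·1.0 = -1.8798
R = v/ω = -1.25/1.0 = -1.2500
x' = 3.5 + -1.2500·(sin -1.8798 − sin -2.8798) = 4.3673
y' = 0 − -1.2500·(cos -1.8798 − cos -2.8798) = 0.8273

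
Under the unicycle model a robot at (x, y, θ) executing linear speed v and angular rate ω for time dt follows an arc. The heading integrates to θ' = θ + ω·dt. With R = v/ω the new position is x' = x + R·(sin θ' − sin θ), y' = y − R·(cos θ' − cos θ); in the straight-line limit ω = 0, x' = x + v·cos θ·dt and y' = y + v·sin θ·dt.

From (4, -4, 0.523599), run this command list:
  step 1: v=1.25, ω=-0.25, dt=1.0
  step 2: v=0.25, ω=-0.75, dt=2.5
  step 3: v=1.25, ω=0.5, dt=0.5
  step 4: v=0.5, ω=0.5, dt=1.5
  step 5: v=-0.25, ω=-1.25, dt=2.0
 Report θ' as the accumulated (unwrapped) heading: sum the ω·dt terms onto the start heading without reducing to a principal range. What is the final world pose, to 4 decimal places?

step 1: θ'=0.2736 (R=-5.0000) → pose (5.1490, -3.5161, 0.2736)
step 2: θ'=-1.6014 (R=-0.3333) → pose (5.5723, -3.8472, -1.6014)
step 3: θ'=-1.3514 (R=2.5000) → pose (5.6310, -4.4678, -1.3514)
step 4: θ'=-0.6014 (R=1.0000) → pose (6.0412, -5.0747, -0.6014)
step 5: θ'=-3.1014 (R=0.2000) → pose (6.1464, -4.7100, -3.1014)

(6.1464, -4.7100, -3.1014)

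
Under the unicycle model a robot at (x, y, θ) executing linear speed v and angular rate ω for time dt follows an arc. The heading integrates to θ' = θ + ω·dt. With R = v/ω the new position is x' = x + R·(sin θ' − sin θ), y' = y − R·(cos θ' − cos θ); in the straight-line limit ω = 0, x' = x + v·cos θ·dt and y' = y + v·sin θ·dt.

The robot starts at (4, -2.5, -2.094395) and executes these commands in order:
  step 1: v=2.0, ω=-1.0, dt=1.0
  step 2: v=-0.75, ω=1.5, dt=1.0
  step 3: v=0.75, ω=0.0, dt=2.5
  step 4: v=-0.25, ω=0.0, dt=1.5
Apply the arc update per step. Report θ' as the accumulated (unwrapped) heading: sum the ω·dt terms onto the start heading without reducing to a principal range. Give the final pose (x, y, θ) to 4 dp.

step 1: θ'=-3.0944 (R=-2.0000) → pose (2.3623, -3.4978, -3.0944)
step 2: θ'=-1.5944 (R=-0.5000) → pose (2.8386, -3.0101, -1.5944)
step 3: θ'=-1.5944 (straight) → pose (2.7943, -4.8846, -1.5944)
step 4: θ'=-1.5944 (straight) → pose (2.8032, -4.5097, -1.5944)

(2.8032, -4.5097, -1.5944)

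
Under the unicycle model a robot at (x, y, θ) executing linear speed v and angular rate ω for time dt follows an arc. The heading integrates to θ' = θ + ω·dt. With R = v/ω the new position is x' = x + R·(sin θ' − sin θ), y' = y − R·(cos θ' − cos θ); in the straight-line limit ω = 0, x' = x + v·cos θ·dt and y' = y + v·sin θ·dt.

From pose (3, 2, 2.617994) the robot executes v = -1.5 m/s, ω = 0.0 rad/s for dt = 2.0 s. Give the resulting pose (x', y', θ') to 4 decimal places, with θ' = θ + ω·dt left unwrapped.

θ' = 2.6180 + 0.0·2.0 = 2.6180
ω = 0 → straight: x' = 3 + -1.5·cos(2.6180)·2.0 = 5.5981
y' = 2 + -1.5·sin(2.6180)·2.0 = 0.5000

(5.5981, 0.5000, 2.6180)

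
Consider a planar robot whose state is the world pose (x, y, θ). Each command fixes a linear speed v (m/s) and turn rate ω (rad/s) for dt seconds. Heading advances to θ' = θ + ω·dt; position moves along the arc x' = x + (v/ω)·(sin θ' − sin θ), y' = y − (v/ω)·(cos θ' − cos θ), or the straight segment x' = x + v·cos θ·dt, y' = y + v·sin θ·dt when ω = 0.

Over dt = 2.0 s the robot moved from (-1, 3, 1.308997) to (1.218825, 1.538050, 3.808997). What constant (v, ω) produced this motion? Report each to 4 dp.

v = -1.7500, ω = 1.2500

Δθ = 3.808997 − 1.308997 = 2.500000
ω = Δθ/dt = 2.500000/2.0 = 1.2500
R = Δx/(sin θ' − sin θ) = -1.4000
v = R·ω = -1.4000·1.2500 = -1.7500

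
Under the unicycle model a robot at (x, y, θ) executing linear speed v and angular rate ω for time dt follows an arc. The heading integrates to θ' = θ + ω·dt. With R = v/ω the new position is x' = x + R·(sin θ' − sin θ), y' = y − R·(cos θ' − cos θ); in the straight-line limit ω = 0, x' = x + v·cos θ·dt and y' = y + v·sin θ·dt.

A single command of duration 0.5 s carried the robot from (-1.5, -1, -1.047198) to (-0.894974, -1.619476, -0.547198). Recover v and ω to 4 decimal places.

v = 1.7500, ω = 1.0000

Δθ = -0.547198 − -1.047198 = 0.500000
ω = Δθ/dt = 0.500000/0.5 = 1.0000
R = −Δy/(cos θ' − cos θ) = 1.7500
v = R·ω = 1.7500·1.0000 = 1.7500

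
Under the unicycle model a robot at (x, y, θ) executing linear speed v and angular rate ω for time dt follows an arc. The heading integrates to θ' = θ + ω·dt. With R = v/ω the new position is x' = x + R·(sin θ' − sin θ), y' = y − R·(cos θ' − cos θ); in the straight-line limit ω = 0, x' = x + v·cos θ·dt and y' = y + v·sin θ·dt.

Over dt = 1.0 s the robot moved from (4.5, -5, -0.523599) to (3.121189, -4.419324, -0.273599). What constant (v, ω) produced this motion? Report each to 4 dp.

v = -1.5000, ω = 0.2500

Δθ = -0.273599 − -0.523599 = 0.250000
ω = Δθ/dt = 0.250000/1.0 = 0.2500
R = Δx/(sin θ' − sin θ) = -6.0000
v = R·ω = -6.0000·0.2500 = -1.5000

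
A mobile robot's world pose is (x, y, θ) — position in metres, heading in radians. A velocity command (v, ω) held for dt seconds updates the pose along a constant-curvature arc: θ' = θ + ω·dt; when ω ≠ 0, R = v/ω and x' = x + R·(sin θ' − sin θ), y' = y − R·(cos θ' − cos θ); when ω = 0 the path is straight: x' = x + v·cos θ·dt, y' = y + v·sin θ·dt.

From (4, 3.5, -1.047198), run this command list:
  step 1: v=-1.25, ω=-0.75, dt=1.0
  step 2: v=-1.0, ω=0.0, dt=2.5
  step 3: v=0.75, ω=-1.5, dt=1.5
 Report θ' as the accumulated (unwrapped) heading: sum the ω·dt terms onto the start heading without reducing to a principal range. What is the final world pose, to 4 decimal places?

step 1: θ'=-1.7972 (R=1.6667) → pose (3.8192, 4.7075, -1.7972)
step 2: θ'=-1.7972 (straight) → pose (4.3804, 7.1437, -1.7972)
step 3: θ'=-4.0472 (R=-0.5000) → pose (3.4998, 6.9473, -4.0472)

(3.4998, 6.9473, -4.0472)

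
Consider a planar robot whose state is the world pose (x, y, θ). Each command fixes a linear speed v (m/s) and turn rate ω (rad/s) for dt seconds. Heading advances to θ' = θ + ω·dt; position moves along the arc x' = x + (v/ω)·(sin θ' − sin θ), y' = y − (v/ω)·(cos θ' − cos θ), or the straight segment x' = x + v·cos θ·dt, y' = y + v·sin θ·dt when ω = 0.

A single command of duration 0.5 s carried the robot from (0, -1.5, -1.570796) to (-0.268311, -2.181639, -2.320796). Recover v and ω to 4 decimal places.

Δθ = -2.320796 − -1.570796 = -0.750000
ω = Δθ/dt = -0.750000/0.5 = -1.5000
R = −Δy/(cos θ' − cos θ) = -1.0000
v = R·ω = -1.0000·-1.5000 = 1.5000

v = 1.5000, ω = -1.5000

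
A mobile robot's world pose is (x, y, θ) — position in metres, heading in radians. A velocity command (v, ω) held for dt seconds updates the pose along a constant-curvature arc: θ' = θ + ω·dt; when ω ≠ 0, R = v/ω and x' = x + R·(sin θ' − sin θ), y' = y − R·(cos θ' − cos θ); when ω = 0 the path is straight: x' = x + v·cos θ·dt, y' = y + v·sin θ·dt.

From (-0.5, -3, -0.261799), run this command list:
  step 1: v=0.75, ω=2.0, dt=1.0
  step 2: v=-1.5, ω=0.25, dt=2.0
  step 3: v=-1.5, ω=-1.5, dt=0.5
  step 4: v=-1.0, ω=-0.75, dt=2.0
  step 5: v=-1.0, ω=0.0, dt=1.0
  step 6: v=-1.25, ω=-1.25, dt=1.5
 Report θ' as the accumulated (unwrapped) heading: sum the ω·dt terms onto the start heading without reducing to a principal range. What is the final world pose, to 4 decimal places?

(-1.9016, -5.8914, -1.8868)

step 1: θ'=1.7382 (R=0.3750) → pose (-0.0332, -2.5753, 1.7382)
step 2: θ'=2.2382 (R=-6.0000) → pose (1.1704, -5.2892, 2.2382)
step 3: θ'=1.4882 (R=1.0000) → pose (1.3815, -5.9907, 1.4882)
step 4: θ'=-0.0118 (R=1.3333) → pose (0.0370, -7.2139, -0.0118)
step 5: θ'=-0.0118 (straight) → pose (-0.9629, -7.2021, -0.0118)
step 6: θ'=-1.8868 (R=1.0000) → pose (-1.9016, -5.8914, -1.8868)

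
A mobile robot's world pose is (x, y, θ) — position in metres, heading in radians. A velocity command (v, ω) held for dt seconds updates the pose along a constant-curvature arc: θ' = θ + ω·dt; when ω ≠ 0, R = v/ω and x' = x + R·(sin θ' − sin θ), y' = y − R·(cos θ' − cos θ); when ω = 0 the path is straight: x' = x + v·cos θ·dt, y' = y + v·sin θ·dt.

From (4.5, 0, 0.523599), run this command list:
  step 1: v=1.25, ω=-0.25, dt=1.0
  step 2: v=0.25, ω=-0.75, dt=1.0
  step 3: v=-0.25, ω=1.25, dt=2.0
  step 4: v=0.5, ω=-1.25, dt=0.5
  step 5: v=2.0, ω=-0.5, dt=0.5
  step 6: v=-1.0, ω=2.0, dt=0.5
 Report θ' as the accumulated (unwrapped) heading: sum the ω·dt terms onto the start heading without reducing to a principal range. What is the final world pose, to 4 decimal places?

step 1: θ'=0.2736 (R=-5.0000) → pose (5.6490, 0.4839, 0.2736)
step 2: θ'=-0.4764 (R=-0.3333) → pose (5.8919, 0.4592, -0.4764)
step 3: θ'=2.0236 (R=-0.2000) → pose (5.6204, 0.1940, 2.0236)
step 4: θ'=1.3986 (R=-0.4000) → pose (5.5860, 0.4375, 1.3986)
step 5: θ'=1.1486 (R=-4.0000) → pose (5.8781, 1.3912, 1.1486)
step 6: θ'=2.1486 (R=-0.5000) → pose (5.9153, 0.9132, 2.1486)

(5.9153, 0.9132, 2.1486)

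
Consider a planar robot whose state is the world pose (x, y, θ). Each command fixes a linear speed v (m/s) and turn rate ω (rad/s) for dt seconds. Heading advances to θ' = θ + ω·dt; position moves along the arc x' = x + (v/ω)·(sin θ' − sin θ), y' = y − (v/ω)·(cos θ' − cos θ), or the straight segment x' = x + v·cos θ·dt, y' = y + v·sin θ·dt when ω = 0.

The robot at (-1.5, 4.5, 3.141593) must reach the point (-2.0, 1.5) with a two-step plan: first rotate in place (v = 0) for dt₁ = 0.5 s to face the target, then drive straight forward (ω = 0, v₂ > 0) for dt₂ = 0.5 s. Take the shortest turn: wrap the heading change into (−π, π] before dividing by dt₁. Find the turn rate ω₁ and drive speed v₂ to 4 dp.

ω₁ = 2.8113, v₂ = 6.0828

heading to target = atan2(1.5−4.5, -2−-1.5) = -1.7359
Δθ = wrap(-1.7359 − 3.1416) = 1.4056; ω₁ = Δθ/dt₁ = 2.8113
distance = √((-2−-1.5)² + (1.5−4.5)²) = 3.0414; v₂ = distance/dt₂ = 6.0828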